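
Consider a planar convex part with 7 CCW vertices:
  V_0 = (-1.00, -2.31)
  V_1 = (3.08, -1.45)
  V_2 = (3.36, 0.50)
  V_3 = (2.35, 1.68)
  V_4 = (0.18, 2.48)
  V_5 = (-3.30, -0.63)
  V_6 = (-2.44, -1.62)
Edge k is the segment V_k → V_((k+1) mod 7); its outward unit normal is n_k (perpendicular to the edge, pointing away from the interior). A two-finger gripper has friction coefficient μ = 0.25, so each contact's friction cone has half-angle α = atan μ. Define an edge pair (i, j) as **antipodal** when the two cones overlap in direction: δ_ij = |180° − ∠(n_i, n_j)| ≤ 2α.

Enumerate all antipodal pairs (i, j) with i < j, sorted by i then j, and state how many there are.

count = 3; pairs: (2,5), (2,6), (3,6)

α = atan 0.25 = 14.04°;  2α = 28.07°
n_0 = (+0.2063, -0.9785)
n_1 = (+0.9898, -0.1421)
n_2 = (+0.7597, +0.6503)
n_3 = (+0.3459, +0.9383)
n_4 = (-0.6664, +0.7456)
n_5 = (-0.7549, -0.6558)
n_6 = (-0.4321, -0.9018)
  (0,1): δ = 110.07°  ·
  (0,2): δ = 61.34°  ·
  (0,3): δ = 32.14°  ·
  (0,4): δ = 29.88°  ·
  (0,5): δ = 119.08°  ·
  (0,6): δ = 142.50°  ·
  (1,2): δ = 131.27°  ·
  (1,3): δ = 102.07°  ·
  (1,4): δ = 40.04°  ·
  (1,5): δ = 49.15°  ·
  (1,6): δ = 72.57°  ·
  (2,3): δ = 150.80°  ·
  (2,4): δ = 88.77°  ·
  (2,5): δ = 0.42°  ✓
  (2,6): δ = 23.84°  ✓
  (3,4): δ = 117.98°  ·
  (3,5): δ = 28.78°  ·
  (3,6): δ = 5.37°  ✓
  (4,5): δ = 90.81°  ·
  (4,6): δ = 67.39°  ·
  (5,6): δ = 156.58°  ·
antipodal pairs: 3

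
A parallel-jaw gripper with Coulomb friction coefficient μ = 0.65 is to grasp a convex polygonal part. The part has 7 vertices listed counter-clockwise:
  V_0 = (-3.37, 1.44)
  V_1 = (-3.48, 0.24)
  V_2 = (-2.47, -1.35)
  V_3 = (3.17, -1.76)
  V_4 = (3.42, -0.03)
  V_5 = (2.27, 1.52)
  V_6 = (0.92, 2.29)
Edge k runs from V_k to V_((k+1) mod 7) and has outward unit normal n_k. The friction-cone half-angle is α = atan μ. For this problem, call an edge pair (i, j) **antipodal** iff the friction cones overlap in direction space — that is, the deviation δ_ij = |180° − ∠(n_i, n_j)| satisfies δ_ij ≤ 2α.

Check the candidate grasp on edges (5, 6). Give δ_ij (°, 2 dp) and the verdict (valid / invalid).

δ = 139.09°, invalid

α = atan 0.65 = 33.02°;  2α = 66.05°
edge 5: e_5 = (-1.35, +0.77);  n_5 = (+0.4954, +0.8686)
edge 6: e_6 = (-4.29, -0.85);  n_6 = (-0.1944, +0.9809)
∠(n_5, n_6) = 40.91°
δ = |180° − 40.91°| = 139.09°
139.09° > 2α = 66.05°  →  invalid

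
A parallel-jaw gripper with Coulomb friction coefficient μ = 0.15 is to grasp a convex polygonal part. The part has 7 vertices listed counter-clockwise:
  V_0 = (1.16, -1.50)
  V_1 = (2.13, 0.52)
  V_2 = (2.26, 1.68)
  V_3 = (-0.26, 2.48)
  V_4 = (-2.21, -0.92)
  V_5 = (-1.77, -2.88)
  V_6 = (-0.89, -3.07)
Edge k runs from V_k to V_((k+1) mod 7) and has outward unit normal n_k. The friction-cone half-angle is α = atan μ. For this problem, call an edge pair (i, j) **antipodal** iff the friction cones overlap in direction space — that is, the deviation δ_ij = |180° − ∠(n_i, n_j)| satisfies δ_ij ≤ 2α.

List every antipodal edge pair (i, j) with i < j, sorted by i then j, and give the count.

count = 2; pairs: (0,3), (2,5)

α = atan 0.15 = 8.53°;  2α = 17.06°
n_0 = (+0.9015, -0.4329)
n_1 = (+0.9938, -0.1114)
n_2 = (+0.3026, +0.9531)
n_3 = (-0.8675, +0.4975)
n_4 = (-0.9757, -0.2190)
n_5 = (-0.2110, -0.9775)
n_6 = (+0.6080, -0.7939)
  (0,1): δ = 160.74°  ·
  (0,2): δ = 81.96°  ·
  (0,3): δ = 4.19°  ✓
  (0,4): δ = 38.30°  ·
  (0,5): δ = 103.47°  ·
  (0,6): δ = 153.10°  ·
  (1,2): δ = 101.22°  ·
  (1,3): δ = 23.44°  ·
  (1,4): δ = 19.05°  ·
  (1,5): δ = 84.21°  ·
  (1,6): δ = 133.84°  ·
  (2,3): δ = 102.22°  ·
  (2,4): δ = 59.73°  ·
  (2,5): δ = 5.43°  ✓
  (2,6): δ = 55.06°  ·
  (3,4): δ = 137.51°  ·
  (3,5): δ = 72.35°  ·
  (3,6): δ = 22.72°  ·
  (4,5): δ = 114.84°  ·
  (4,6): δ = 65.21°  ·
  (5,6): δ = 130.37°  ·
antipodal pairs: 2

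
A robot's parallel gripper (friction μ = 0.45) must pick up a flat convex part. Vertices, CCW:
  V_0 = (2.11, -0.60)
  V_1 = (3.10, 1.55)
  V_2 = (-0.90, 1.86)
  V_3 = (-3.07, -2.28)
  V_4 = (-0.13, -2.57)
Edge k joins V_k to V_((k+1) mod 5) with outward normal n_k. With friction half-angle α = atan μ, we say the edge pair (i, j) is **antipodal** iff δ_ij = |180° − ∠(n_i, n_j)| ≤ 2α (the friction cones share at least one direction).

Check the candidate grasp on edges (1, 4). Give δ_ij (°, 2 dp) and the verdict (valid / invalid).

α = atan 0.45 = 24.23°;  2α = 48.46°
edge 1: e_1 = (-4.00, +0.31);  n_1 = (+0.0773, +0.9970)
edge 4: e_4 = (+2.24, +1.97);  n_4 = (+0.6604, -0.7509)
∠(n_1, n_4) = 134.24°
δ = |180° − 134.24°| = 45.76°
45.76° ≤ 2α = 48.46°  →  valid

δ = 45.76°, valid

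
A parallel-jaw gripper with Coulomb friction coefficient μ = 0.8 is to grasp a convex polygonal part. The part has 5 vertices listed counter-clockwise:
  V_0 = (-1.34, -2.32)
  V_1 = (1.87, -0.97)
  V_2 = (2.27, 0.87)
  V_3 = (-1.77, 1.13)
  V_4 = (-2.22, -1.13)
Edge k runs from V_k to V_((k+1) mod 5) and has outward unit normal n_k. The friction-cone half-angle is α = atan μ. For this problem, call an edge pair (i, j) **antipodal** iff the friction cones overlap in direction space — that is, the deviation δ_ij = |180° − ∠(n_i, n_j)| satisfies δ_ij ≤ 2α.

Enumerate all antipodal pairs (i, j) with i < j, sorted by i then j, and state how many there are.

α = atan 0.8 = 38.66°;  2α = 77.32°
n_0 = (+0.3877, -0.9218)
n_1 = (+0.9772, -0.2124)
n_2 = (+0.0642, +0.9979)
n_3 = (-0.9807, +0.1953)
n_4 = (-0.8040, -0.5946)
  (0,1): δ = 125.07°  ·
  (0,2): δ = 26.49°  ✓
  (0,3): δ = 55.93°  ✓
  (0,4): δ = 103.67°  ·
  (1,2): δ = 81.42°  ·
  (1,3): δ = 1.00°  ✓
  (1,4): δ = 48.75°  ✓
  (2,3): δ = 97.58°  ·
  (2,4): δ = 49.83°  ✓
  (3,4): δ = 132.26°  ·
antipodal pairs: 5

count = 5; pairs: (0,2), (0,3), (1,3), (1,4), (2,4)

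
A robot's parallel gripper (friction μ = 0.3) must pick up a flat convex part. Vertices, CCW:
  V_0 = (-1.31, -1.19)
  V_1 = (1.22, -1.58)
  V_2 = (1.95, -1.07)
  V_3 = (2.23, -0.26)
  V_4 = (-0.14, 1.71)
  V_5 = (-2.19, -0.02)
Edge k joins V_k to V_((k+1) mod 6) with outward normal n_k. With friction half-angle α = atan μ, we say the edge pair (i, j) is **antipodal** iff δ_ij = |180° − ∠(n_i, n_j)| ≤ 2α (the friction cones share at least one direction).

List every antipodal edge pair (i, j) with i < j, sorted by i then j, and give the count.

α = atan 0.3 = 16.70°;  2α = 33.40°
n_0 = (-0.1524, -0.9883)
n_1 = (+0.5727, -0.8198)
n_2 = (+0.9451, -0.3267)
n_3 = (+0.6392, +0.7690)
n_4 = (-0.6449, +0.7642)
n_5 = (-0.7992, -0.6011)
  (0,1): δ = 136.30°  ·
  (0,2): δ = 100.31°  ·
  (0,3): δ = 30.97°  ✓
  (0,4): δ = 48.92°  ·
  (0,5): δ = 135.71°  ·
  (1,2): δ = 144.01°  ·
  (1,3): δ = 74.67°  ·
  (1,4): δ = 5.22°  ✓
  (1,5): δ = 92.01°  ·
  (2,3): δ = 110.66°  ·
  (2,4): δ = 30.77°  ✓
  (2,5): δ = 56.02°  ·
  (3,4): δ = 100.10°  ·
  (3,5): δ = 13.32°  ✓
  (4,5): δ = 93.21°  ·
antipodal pairs: 4

count = 4; pairs: (0,3), (1,4), (2,4), (3,5)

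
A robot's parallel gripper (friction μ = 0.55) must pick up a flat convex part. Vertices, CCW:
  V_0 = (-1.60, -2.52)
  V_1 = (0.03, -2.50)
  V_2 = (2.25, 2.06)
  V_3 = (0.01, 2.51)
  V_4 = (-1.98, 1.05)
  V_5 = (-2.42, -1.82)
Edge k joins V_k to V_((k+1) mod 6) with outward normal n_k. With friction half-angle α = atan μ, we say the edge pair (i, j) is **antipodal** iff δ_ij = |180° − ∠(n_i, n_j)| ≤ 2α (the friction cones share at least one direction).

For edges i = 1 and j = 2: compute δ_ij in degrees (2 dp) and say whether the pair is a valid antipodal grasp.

α = atan 0.55 = 28.81°;  2α = 57.62°
edge 1: e_1 = (+2.22, +4.56);  n_1 = (+0.8991, -0.4377)
edge 2: e_2 = (-2.24, +0.45);  n_2 = (+0.1970, +0.9804)
∠(n_1, n_2) = 104.60°
δ = |180° − 104.60°| = 75.40°
75.40° > 2α = 57.62°  →  invalid

δ = 75.40°, invalid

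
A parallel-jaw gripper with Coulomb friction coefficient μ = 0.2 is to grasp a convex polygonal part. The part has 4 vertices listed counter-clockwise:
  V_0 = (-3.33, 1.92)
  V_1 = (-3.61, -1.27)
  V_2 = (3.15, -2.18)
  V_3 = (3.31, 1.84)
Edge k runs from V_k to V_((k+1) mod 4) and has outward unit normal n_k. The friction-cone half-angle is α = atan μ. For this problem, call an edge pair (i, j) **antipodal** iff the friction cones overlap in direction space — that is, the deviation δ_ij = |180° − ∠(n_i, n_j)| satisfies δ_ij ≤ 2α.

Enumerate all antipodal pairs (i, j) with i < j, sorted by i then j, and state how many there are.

count = 2; pairs: (0,2), (1,3)

α = atan 0.2 = 11.31°;  2α = 22.62°
n_0 = (-0.9962, +0.0874)
n_1 = (-0.1334, -0.9911)
n_2 = (+0.9992, -0.0398)
n_3 = (+0.0120, +0.9999)
  (0,1): δ = 92.65°  ·
  (0,2): δ = 2.74°  ✓
  (0,3): δ = 94.33°  ·
  (1,2): δ = 84.61°  ·
  (1,3): δ = 6.98°  ✓
  (2,3): δ = 88.41°  ·
antipodal pairs: 2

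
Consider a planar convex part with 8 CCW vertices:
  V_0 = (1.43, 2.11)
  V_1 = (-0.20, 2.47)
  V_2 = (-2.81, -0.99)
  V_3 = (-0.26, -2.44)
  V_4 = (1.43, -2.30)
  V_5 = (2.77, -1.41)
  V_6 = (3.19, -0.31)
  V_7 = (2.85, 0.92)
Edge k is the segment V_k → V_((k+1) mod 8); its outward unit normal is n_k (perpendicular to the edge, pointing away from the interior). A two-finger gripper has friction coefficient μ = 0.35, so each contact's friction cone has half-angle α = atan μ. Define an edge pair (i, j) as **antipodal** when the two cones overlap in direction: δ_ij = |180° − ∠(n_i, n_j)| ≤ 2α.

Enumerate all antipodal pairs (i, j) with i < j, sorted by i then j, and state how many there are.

α = atan 0.35 = 19.29°;  2α = 38.58°
n_0 = (+0.2157, +0.9765)
n_1 = (-0.7983, +0.6022)
n_2 = (-0.4943, -0.8693)
n_3 = (+0.0826, -0.9966)
n_4 = (+0.5533, -0.8330)
n_5 = (+0.9342, -0.3567)
n_6 = (+0.9639, +0.2664)
n_7 = (+0.6423, +0.7664)
  (0,1): δ = 114.57°  ·
  (0,2): δ = 17.17°  ✓
  (0,3): δ = 17.19°  ✓
  (0,4): δ = 46.05°  ·
  (0,5): δ = 81.56°  ·
  (0,6): δ = 117.91°  ·
  (0,7): δ = 152.49°  ·
  (1,2): δ = 82.60°  ·
  (1,3): δ = 48.24°  ·
  (1,4): δ = 19.38°  ✓
  (1,5): δ = 16.13°  ✓
  (1,6): δ = 52.48°  ·
  (1,7): δ = 87.06°  ·
  (2,3): δ = 145.64°  ·
  (2,4): δ = 116.78°  ·
  (2,5): δ = 81.27°  ·
  (2,6): δ = 44.92°  ·
  (2,7): δ = 10.34°  ✓
  (3,4): δ = 151.14°  ·
  (3,5): δ = 115.63°  ·
  (3,6): δ = 79.28°  ·
  (3,7): δ = 44.70°  ·
  (4,5): δ = 144.49°  ·
  (4,6): δ = 108.14°  ·
  (4,7): δ = 73.56°  ·
  (5,6): δ = 143.65°  ·
  (5,7): δ = 109.07°  ·
  (6,7): δ = 145.42°  ·
antipodal pairs: 5

count = 5; pairs: (0,2), (0,3), (1,4), (1,5), (2,7)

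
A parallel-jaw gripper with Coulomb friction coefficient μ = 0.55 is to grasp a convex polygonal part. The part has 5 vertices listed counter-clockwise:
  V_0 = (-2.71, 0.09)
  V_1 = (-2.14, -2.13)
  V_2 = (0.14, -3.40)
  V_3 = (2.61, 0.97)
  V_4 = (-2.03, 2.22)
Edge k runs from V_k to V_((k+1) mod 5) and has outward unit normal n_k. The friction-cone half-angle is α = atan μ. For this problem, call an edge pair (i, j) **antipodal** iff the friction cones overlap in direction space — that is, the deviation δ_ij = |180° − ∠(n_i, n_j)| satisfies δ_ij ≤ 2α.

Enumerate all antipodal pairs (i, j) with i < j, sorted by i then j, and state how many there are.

α = atan 0.55 = 28.81°;  2α = 57.62°
n_0 = (-0.9686, -0.2487)
n_1 = (-0.4866, -0.8736)
n_2 = (+0.8706, -0.4921)
n_3 = (+0.2601, +0.9656)
n_4 = (-0.9526, +0.3041)
  (0,1): δ = 133.52°  ·
  (0,2): δ = 43.88°  ✓
  (0,3): δ = 60.52°  ·
  (0,4): δ = 147.89°  ·
  (1,2): δ = 90.36°  ·
  (1,3): δ = 14.04°  ✓
  (1,4): δ = 101.41°  ·
  (2,3): δ = 75.60°  ·
  (2,4): δ = 11.77°  ✓
  (3,4): δ = 92.63°  ·
antipodal pairs: 3

count = 3; pairs: (0,2), (1,3), (2,4)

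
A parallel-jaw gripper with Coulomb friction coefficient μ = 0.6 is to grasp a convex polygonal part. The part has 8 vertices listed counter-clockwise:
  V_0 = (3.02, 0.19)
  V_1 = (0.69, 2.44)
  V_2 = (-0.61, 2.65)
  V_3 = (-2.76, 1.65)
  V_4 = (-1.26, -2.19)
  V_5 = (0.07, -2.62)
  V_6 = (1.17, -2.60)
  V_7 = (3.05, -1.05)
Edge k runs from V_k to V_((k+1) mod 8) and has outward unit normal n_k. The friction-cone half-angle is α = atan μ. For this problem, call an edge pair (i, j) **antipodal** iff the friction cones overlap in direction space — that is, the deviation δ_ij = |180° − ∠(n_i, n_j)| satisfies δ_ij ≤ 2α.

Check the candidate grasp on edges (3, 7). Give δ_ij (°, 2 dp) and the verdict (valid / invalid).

α = atan 0.6 = 30.96°;  2α = 61.93°
edge 3: e_3 = (+1.50, -3.84);  n_3 = (-0.9315, -0.3639)
edge 7: e_7 = (-0.03, +1.24);  n_7 = (+0.9997, +0.0242)
∠(n_3, n_7) = 160.05°
δ = |180° − 160.05°| = 19.95°
19.95° ≤ 2α = 61.93°  →  valid

δ = 19.95°, valid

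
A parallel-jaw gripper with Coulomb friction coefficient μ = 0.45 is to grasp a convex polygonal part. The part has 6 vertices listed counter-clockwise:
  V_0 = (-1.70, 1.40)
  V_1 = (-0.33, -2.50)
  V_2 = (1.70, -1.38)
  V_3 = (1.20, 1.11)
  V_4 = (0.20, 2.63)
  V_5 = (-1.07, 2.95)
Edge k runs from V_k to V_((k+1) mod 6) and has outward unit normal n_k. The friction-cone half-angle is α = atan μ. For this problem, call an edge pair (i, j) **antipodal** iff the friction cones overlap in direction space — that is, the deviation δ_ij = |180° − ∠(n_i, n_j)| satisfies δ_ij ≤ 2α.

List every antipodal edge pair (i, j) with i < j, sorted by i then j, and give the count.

count = 5; pairs: (0,2), (0,3), (1,4), (1,5), (2,5)

α = atan 0.45 = 24.23°;  2α = 48.46°
n_0 = (-0.9435, -0.3314)
n_1 = (+0.4831, -0.8756)
n_2 = (+0.9804, +0.1969)
n_3 = (+0.8354, +0.5496)
n_4 = (+0.2443, +0.9697)
n_5 = (-0.9264, +0.3765)
  (0,1): δ = 80.47°  ·
  (0,2): δ = 8.00°  ✓
  (0,3): δ = 13.99°  ✓
  (0,4): δ = 56.50°  ·
  (0,5): δ = 138.53°  ·
  (1,2): δ = 107.53°  ·
  (1,3): δ = 85.55°  ·
  (1,4): δ = 43.03°  ✓
  (1,5): δ = 38.99°  ✓
  (2,3): δ = 158.01°  ·
  (2,4): δ = 115.50°  ·
  (2,5): δ = 33.47°  ✓
  (3,4): δ = 137.48°  ·
  (3,5): δ = 55.46°  ·
  (4,5): δ = 97.98°  ·
antipodal pairs: 5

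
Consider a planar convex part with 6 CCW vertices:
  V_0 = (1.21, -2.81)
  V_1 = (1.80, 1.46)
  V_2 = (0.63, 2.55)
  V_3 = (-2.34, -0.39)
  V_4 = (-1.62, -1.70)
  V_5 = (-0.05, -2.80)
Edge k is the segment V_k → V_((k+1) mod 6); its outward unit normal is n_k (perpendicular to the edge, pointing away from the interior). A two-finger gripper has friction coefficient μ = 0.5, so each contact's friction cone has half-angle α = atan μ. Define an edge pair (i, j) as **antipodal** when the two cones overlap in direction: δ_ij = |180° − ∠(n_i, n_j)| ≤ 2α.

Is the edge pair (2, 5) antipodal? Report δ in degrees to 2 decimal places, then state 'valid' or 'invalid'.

δ = 45.16°, valid

α = atan 0.5 = 26.57°;  2α = 53.13°
edge 2: e_2 = (-2.97, -2.94);  n_2 = (-0.7035, +0.7107)
edge 5: e_5 = (+1.26, -0.01);  n_5 = (-0.0079, -1.0000)
∠(n_2, n_5) = 134.84°
δ = |180° − 134.84°| = 45.16°
45.16° ≤ 2α = 53.13°  →  valid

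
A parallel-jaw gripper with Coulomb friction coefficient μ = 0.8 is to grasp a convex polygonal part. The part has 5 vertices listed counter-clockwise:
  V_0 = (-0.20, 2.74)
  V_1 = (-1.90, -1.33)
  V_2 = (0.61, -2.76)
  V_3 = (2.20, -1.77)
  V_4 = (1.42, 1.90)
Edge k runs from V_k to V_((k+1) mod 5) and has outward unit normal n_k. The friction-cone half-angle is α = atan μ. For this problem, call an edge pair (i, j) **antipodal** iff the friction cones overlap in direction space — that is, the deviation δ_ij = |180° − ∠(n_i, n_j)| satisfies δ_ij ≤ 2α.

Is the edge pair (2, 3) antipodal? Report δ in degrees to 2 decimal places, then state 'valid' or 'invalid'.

α = atan 0.8 = 38.66°;  2α = 77.32°
edge 2: e_2 = (+1.59, +0.99);  n_2 = (+0.5286, -0.8489)
edge 3: e_3 = (-0.78, +3.67);  n_3 = (+0.9782, +0.2079)
∠(n_2, n_3) = 70.09°
δ = |180° − 70.09°| = 109.91°
109.91° > 2α = 77.32°  →  invalid

δ = 109.91°, invalid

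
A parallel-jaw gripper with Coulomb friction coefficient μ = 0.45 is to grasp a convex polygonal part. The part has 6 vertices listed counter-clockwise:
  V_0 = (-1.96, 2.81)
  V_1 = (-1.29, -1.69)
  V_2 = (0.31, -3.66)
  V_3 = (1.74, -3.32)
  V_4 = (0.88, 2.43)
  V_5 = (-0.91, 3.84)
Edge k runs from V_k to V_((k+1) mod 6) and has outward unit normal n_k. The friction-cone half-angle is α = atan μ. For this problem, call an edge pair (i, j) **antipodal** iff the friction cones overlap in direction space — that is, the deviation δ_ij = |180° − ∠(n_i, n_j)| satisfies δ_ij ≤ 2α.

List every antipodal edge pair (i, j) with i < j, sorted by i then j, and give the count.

α = atan 0.45 = 24.23°;  2α = 48.46°
n_0 = (-0.9891, -0.1473)
n_1 = (-0.7762, -0.6304)
n_2 = (+0.2313, -0.9729)
n_3 = (+0.9890, +0.1479)
n_4 = (+0.6188, +0.7856)
n_5 = (-0.7003, +0.7139)
  (0,1): δ = 149.39°  ·
  (0,2): δ = 85.09°  ·
  (0,3): δ = 0.04°  ✓
  (0,4): δ = 43.30°  ✓
  (0,5): δ = 125.98°  ·
  (1,2): δ = 115.71°  ·
  (1,3): δ = 30.58°  ✓
  (1,4): δ = 12.69°  ✓
  (1,5): δ = 95.37°  ·
  (2,3): δ = 94.87°  ·
  (2,4): δ = 51.60°  ·
  (2,5): δ = 31.07°  ✓
  (3,4): δ = 136.73°  ·
  (3,5): δ = 54.06°  ·
  (4,5): δ = 97.32°  ·
antipodal pairs: 5

count = 5; pairs: (0,3), (0,4), (1,3), (1,4), (2,5)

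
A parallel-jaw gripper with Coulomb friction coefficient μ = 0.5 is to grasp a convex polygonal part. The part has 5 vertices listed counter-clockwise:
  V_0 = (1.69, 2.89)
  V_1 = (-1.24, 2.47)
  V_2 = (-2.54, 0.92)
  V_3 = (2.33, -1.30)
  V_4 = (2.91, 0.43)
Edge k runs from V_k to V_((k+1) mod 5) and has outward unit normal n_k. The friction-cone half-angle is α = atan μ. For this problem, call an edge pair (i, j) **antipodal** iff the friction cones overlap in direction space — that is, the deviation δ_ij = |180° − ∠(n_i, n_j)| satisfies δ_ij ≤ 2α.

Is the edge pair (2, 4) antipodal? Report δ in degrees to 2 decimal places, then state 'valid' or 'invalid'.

δ = 39.12°, valid

α = atan 0.5 = 26.57°;  2α = 53.13°
edge 2: e_2 = (+4.87, -2.22);  n_2 = (-0.4148, -0.9099)
edge 4: e_4 = (-1.22, +2.46);  n_4 = (+0.8959, +0.4443)
∠(n_2, n_4) = 140.88°
δ = |180° − 140.88°| = 39.12°
39.12° ≤ 2α = 53.13°  →  valid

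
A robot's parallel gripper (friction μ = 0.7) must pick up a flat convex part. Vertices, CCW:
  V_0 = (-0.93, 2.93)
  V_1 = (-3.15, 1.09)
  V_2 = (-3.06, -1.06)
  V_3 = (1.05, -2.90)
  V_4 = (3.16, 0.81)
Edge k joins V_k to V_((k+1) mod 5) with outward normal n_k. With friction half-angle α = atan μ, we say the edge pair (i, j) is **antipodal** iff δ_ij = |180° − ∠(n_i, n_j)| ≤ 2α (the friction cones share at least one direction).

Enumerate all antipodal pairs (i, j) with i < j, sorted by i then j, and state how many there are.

α = atan 0.7 = 34.99°;  2α = 69.98°
n_0 = (-0.6381, +0.7699)
n_1 = (-0.9991, -0.0418)
n_2 = (-0.4086, -0.9127)
n_3 = (+0.8693, -0.4944)
n_4 = (+0.4602, +0.8878)
  (0,1): δ = 127.26°  ·
  (0,2): δ = 63.77°  ✓
  (0,3): δ = 20.72°  ✓
  (0,4): δ = 112.95°  ·
  (1,2): δ = 116.51°  ·
  (1,3): δ = 32.03°  ✓
  (1,4): δ = 60.20°  ✓
  (2,3): δ = 95.51°  ·
  (2,4): δ = 3.28°  ✓
  (3,4): δ = 87.77°  ·
antipodal pairs: 5

count = 5; pairs: (0,2), (0,3), (1,3), (1,4), (2,4)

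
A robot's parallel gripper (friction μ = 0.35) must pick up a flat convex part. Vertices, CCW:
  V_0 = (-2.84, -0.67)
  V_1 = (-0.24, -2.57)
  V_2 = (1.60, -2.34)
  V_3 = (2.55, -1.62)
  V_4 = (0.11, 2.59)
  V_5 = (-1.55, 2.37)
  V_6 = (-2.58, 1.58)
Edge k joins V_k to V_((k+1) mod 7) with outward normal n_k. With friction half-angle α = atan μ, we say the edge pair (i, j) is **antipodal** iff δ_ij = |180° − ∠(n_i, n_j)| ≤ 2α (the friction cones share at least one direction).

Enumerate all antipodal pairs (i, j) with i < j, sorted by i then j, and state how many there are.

α = atan 0.35 = 19.29°;  2α = 38.58°
n_0 = (-0.5900, -0.8074)
n_1 = (+0.1240, -0.9923)
n_2 = (+0.6040, -0.7970)
n_3 = (+0.8652, +0.5014)
n_4 = (-0.1314, +0.9913)
n_5 = (-0.6086, +0.7935)
n_6 = (-0.9934, +0.1148)
  (0,1): δ = 136.72°  ·
  (0,2): δ = 106.68°  ·
  (0,3): δ = 23.75°  ✓
  (0,4): δ = 43.71°  ·
  (0,5): δ = 73.65°  ·
  (0,6): δ = 119.57°  ·
  (1,2): δ = 149.97°  ·
  (1,3): δ = 67.03°  ·
  (1,4): δ = 0.42°  ✓
  (1,5): δ = 30.36°  ✓
  (1,6): δ = 76.28°  ·
  (2,3): δ = 97.06°  ·
  (2,4): δ = 29.61°  ✓
  (2,5): δ = 0.33°  ✓
  (2,6): δ = 46.25°  ·
  (3,4): δ = 112.55°  ·
  (3,5): δ = 82.61°  ·
  (3,6): δ = 36.69°  ✓
  (4,5): δ = 150.06°  ·
  (4,6): δ = 104.14°  ·
  (5,6): δ = 134.08°  ·
antipodal pairs: 6

count = 6; pairs: (0,3), (1,4), (1,5), (2,4), (2,5), (3,6)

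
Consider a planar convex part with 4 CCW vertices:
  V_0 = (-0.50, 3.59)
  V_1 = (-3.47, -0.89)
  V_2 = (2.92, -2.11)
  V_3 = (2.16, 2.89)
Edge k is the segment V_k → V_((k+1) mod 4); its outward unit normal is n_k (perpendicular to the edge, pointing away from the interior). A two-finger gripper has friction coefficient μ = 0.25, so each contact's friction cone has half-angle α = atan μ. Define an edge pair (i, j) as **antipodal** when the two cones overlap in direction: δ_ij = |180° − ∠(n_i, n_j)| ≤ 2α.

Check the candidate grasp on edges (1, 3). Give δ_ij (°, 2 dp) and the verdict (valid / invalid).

α = atan 0.25 = 14.04°;  2α = 28.07°
edge 1: e_1 = (+6.39, -1.22);  n_1 = (-0.1875, -0.9823)
edge 3: e_3 = (-2.66, +0.70);  n_3 = (+0.2545, +0.9671)
∠(n_1, n_3) = 176.07°
δ = |180° − 176.07°| = 3.93°
3.93° ≤ 2α = 28.07°  →  valid

δ = 3.93°, valid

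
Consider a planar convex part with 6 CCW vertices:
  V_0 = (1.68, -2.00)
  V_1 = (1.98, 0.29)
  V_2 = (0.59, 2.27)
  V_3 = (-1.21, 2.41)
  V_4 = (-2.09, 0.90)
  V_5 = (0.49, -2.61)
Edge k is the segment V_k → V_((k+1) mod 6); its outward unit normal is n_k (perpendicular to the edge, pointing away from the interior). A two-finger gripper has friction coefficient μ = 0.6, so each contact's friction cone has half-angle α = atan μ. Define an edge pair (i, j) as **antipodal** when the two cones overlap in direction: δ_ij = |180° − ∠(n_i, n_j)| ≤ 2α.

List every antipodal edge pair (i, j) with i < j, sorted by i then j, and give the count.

α = atan 0.6 = 30.96°;  2α = 61.93°
n_0 = (+0.9915, -0.1299)
n_1 = (+0.8185, +0.5746)
n_2 = (+0.0775, +0.9970)
n_3 = (-0.8640, +0.5035)
n_4 = (-0.8057, -0.5923)
n_5 = (+0.4562, -0.8899)
  (0,1): δ = 137.47°  ·
  (0,2): δ = 86.98°  ·
  (0,3): δ = 22.77°  ✓
  (0,4): δ = 43.78°  ✓
  (0,5): δ = 124.60°  ·
  (1,2): δ = 129.52°  ·
  (1,3): δ = 65.30°  ·
  (1,4): δ = 1.25°  ✓
  (1,5): δ = 82.07°  ·
  (2,3): δ = 115.79°  ·
  (2,4): δ = 49.24°  ✓
  (2,5): δ = 31.59°  ✓
  (3,4): δ = 113.45°  ·
  (3,5): δ = 32.63°  ✓
  (4,5): δ = 99.18°  ·
antipodal pairs: 6

count = 6; pairs: (0,3), (0,4), (1,4), (2,4), (2,5), (3,5)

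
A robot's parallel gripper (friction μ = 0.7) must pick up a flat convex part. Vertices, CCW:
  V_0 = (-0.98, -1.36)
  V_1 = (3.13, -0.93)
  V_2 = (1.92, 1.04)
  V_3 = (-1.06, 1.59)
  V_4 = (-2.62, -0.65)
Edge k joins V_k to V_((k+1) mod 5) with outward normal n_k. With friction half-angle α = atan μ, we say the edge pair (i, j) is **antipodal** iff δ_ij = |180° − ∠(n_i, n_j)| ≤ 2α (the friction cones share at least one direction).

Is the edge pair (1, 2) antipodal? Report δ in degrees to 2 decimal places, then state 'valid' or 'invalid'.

δ = 132.02°, invalid

α = atan 0.7 = 34.99°;  2α = 69.98°
edge 1: e_1 = (-1.21, +1.97);  n_1 = (+0.8521, +0.5234)
edge 2: e_2 = (-2.98, +0.55);  n_2 = (+0.1815, +0.9834)
∠(n_1, n_2) = 47.98°
δ = |180° − 47.98°| = 132.02°
132.02° > 2α = 69.98°  →  invalid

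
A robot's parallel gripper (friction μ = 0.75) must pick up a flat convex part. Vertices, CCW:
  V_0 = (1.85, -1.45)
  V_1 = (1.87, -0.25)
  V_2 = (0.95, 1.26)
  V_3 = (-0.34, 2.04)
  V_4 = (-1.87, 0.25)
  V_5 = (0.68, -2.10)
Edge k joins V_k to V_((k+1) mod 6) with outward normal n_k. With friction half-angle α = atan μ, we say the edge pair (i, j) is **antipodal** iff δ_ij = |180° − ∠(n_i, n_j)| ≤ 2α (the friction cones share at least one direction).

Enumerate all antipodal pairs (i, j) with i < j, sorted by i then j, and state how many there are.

count = 7; pairs: (0,3), (0,4), (1,3), (1,4), (2,4), (2,5), (3,5)

α = atan 0.75 = 36.87°;  2α = 73.74°
n_0 = (+0.9999, -0.0167)
n_1 = (+0.8540, +0.5203)
n_2 = (+0.5174, +0.8557)
n_3 = (-0.7602, +0.6497)
n_4 = (-0.6777, -0.7354)
n_5 = (+0.4856, -0.8742)
  (0,1): δ = 147.69°  ·
  (0,2): δ = 120.20°  ·
  (0,3): δ = 39.57°  ✓
  (0,4): δ = 48.29°  ✓
  (0,5): δ = 120.01°  ·
  (1,2): δ = 152.51°  ·
  (1,3): δ = 71.87°  ✓
  (1,4): δ = 15.98°  ✓
  (1,5): δ = 87.70°  ·
  (2,3): δ = 99.36°  ·
  (2,4): δ = 11.50°  ✓
  (2,5): δ = 60.21°  ✓
  (3,4): δ = 92.14°  ·
  (3,5): δ = 20.42°  ✓
  (4,5): δ = 108.28°  ·
antipodal pairs: 7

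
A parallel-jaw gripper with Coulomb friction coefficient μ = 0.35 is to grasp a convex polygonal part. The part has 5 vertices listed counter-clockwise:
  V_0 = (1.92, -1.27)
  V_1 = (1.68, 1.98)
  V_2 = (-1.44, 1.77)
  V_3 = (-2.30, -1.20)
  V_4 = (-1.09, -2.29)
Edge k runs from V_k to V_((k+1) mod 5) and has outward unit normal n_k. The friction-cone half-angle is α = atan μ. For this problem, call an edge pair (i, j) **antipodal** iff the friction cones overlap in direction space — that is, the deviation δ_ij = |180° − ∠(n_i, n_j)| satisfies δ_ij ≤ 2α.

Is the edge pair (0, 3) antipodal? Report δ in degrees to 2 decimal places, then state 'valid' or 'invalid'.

δ = 43.76°, invalid

α = atan 0.35 = 19.29°;  2α = 38.58°
edge 0: e_0 = (-0.24, +3.25);  n_0 = (+0.9973, +0.0736)
edge 3: e_3 = (+1.21, -1.09);  n_3 = (-0.6693, -0.7430)
∠(n_0, n_3) = 136.24°
δ = |180° − 136.24°| = 43.76°
43.76° > 2α = 38.58°  →  invalid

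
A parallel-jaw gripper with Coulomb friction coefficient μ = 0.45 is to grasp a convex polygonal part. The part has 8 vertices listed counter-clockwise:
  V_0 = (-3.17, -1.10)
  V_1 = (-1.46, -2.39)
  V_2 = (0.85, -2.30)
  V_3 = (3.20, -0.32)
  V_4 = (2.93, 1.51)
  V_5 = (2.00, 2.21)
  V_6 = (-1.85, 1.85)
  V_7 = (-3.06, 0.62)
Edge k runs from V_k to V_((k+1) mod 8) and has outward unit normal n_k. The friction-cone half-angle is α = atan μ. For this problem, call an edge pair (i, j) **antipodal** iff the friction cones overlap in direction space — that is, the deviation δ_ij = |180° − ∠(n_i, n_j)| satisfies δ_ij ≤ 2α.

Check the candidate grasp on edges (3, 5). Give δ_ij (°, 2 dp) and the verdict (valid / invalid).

δ = 93.05°, invalid

α = atan 0.45 = 24.23°;  2α = 48.46°
edge 3: e_3 = (-0.27, +1.83);  n_3 = (+0.9893, +0.1460)
edge 5: e_5 = (-3.85, -0.36);  n_5 = (-0.0931, +0.9957)
∠(n_3, n_5) = 86.95°
δ = |180° − 86.95°| = 93.05°
93.05° > 2α = 48.46°  →  invalid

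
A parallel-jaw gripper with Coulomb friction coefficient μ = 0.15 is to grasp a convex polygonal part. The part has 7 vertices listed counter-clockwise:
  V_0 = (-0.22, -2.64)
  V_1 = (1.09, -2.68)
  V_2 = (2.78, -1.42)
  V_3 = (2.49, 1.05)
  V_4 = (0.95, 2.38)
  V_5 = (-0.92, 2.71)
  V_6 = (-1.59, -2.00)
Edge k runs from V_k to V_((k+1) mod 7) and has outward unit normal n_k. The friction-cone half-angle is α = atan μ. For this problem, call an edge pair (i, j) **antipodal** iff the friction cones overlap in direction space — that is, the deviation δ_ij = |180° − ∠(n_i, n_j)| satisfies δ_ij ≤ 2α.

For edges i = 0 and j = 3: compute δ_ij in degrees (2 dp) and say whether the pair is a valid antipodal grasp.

α = atan 0.15 = 8.53°;  2α = 17.06°
edge 0: e_0 = (+1.31, -0.04);  n_0 = (-0.0305, -0.9995)
edge 3: e_3 = (-1.54, +1.33);  n_3 = (+0.6536, +0.7568)
∠(n_0, n_3) = 140.93°
δ = |180° − 140.93°| = 39.07°
39.07° > 2α = 17.06°  →  invalid

δ = 39.07°, invalid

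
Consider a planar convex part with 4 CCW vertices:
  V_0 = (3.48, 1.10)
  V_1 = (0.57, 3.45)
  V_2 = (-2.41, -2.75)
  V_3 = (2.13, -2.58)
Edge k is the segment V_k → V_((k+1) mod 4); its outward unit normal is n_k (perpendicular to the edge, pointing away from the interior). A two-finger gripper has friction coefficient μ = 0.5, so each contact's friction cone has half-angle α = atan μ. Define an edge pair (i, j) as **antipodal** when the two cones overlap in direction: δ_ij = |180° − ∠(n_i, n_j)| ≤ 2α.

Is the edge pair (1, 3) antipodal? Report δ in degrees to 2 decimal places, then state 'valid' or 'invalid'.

α = atan 0.5 = 26.57°;  2α = 53.13°
edge 1: e_1 = (-2.98, -6.20);  n_1 = (-0.9013, +0.4332)
edge 3: e_3 = (+1.35, +3.68);  n_3 = (+0.9388, -0.3444)
∠(n_1, n_3) = 174.47°
δ = |180° − 174.47°| = 5.53°
5.53° ≤ 2α = 53.13°  →  valid

δ = 5.53°, valid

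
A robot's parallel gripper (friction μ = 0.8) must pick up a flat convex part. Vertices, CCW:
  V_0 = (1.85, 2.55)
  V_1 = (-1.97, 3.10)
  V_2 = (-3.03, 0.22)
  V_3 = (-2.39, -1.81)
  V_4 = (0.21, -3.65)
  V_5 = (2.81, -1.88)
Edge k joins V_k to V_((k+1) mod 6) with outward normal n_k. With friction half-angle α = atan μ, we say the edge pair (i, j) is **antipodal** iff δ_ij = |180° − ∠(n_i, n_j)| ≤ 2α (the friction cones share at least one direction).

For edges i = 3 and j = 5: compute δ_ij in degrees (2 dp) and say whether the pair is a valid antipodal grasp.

δ = 42.49°, valid

α = atan 0.8 = 38.66°;  2α = 77.32°
edge 3: e_3 = (+2.60, -1.84);  n_3 = (-0.5777, -0.8163)
edge 5: e_5 = (-0.96, +4.43);  n_5 = (+0.9773, +0.2118)
∠(n_3, n_5) = 137.51°
δ = |180° − 137.51°| = 42.49°
42.49° ≤ 2α = 77.32°  →  valid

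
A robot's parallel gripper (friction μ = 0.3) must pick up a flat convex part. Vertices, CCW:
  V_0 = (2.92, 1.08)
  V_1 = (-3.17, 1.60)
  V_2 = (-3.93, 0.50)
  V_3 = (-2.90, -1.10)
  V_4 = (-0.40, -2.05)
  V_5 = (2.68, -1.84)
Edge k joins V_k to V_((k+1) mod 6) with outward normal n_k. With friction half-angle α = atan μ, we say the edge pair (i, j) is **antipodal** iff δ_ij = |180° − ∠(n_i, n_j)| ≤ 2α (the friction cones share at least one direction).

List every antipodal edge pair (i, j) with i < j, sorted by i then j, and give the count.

count = 3; pairs: (0,3), (0,4), (1,5)

α = atan 0.3 = 16.70°;  2α = 33.40°
n_0 = (+0.0851, +0.9964)
n_1 = (-0.8227, +0.5684)
n_2 = (-0.8408, -0.5413)
n_3 = (-0.3552, -0.9348)
n_4 = (+0.0680, -0.9977)
n_5 = (+0.9966, -0.0819)
  (0,1): δ = 119.76°  ·
  (0,2): δ = 52.35°  ·
  (0,3): δ = 15.93°  ✓
  (0,4): δ = 8.78°  ✓
  (0,5): δ = 90.18°  ·
  (1,2): δ = 112.59°  ·
  (1,3): δ = 76.17°  ·
  (1,4): δ = 51.46°  ·
  (1,5): δ = 29.94°  ✓
  (2,3): δ = 143.58°  ·
  (2,4): δ = 118.87°  ·
  (2,5): δ = 37.47°  ·
  (3,4): δ = 155.29°  ·
  (3,5): δ = 73.89°  ·
  (4,5): δ = 98.60°  ·
antipodal pairs: 3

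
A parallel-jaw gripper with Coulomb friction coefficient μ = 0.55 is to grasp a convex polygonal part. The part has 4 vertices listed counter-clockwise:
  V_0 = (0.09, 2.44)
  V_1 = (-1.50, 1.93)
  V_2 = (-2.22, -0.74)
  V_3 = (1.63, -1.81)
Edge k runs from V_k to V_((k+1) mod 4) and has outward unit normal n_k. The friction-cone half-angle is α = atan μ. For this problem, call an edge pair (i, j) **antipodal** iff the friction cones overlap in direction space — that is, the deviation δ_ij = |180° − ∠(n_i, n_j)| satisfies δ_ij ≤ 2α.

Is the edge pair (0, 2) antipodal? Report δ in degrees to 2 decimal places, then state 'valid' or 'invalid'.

δ = 33.32°, valid

α = atan 0.55 = 28.81°;  2α = 57.62°
edge 0: e_0 = (-1.59, -0.51);  n_0 = (-0.3054, +0.9522)
edge 2: e_2 = (+3.85, -1.07);  n_2 = (-0.2678, -0.9635)
∠(n_0, n_2) = 146.68°
δ = |180° − 146.68°| = 33.32°
33.32° ≤ 2α = 57.62°  →  valid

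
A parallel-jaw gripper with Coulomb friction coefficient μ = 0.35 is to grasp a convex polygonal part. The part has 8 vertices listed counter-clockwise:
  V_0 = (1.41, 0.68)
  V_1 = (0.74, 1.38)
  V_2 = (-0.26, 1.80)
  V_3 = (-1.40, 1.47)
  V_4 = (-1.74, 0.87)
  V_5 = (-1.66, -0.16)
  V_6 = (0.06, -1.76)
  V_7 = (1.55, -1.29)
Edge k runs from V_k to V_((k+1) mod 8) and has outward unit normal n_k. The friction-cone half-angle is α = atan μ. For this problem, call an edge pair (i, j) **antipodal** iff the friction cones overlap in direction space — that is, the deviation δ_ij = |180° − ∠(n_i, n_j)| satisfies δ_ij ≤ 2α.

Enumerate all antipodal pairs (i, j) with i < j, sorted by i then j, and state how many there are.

count = 5; pairs: (0,5), (1,5), (2,6), (3,7), (4,7)

α = atan 0.35 = 19.29°;  2α = 38.58°
n_0 = (+0.7224, +0.6915)
n_1 = (+0.3872, +0.9220)
n_2 = (-0.2781, +0.9606)
n_3 = (-0.8700, +0.4930)
n_4 = (-0.9970, -0.0774)
n_5 = (-0.6811, -0.7322)
n_6 = (+0.3008, -0.9537)
n_7 = (+0.9975, +0.0709)
  (0,1): δ = 156.53°  ·
  (0,2): δ = 117.60°  ·
  (0,3): δ = 73.28°  ·
  (0,4): δ = 39.30°  ·
  (0,5): δ = 3.32°  ✓
  (0,6): δ = 63.76°  ·
  (0,7): δ = 140.32°  ·
  (1,2): δ = 141.07°  ·
  (1,3): δ = 96.76°  ·
  (1,4): δ = 62.78°  ·
  (1,5): δ = 20.15°  ✓
  (1,6): δ = 40.29°  ·
  (1,7): δ = 116.85°  ·
  (2,3): δ = 135.68°  ·
  (2,4): δ = 101.70°  ·
  (2,5): δ = 59.07°  ·
  (2,6): δ = 1.36°  ✓
  (2,7): δ = 77.92°  ·
  (3,4): δ = 146.02°  ·
  (3,5): δ = 103.39°  ·
  (3,6): δ = 42.95°  ·
  (3,7): δ = 33.60°  ✓
  (4,5): δ = 137.37°  ·
  (4,6): δ = 76.93°  ·
  (4,7): δ = 0.38°  ✓
  (5,6): δ = 119.56°  ·
  (5,7): δ = 43.01°  ·
  (6,7): δ = 103.44°  ·
antipodal pairs: 5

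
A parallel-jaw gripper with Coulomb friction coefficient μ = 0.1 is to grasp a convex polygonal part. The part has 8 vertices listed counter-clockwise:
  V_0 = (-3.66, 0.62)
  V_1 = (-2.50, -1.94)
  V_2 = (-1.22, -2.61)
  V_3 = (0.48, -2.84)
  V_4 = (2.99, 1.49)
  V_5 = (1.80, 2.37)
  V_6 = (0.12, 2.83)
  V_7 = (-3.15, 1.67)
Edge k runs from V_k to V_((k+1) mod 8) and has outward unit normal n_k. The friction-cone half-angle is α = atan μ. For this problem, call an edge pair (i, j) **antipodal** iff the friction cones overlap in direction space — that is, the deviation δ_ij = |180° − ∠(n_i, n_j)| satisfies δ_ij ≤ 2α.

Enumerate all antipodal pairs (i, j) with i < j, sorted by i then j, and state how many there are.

count = 3; pairs: (1,4), (2,5), (3,7)

α = atan 0.1 = 5.71°;  2α = 11.42°
n_0 = (-0.9109, -0.4127)
n_1 = (-0.4637, -0.8860)
n_2 = (-0.1341, -0.9910)
n_3 = (+0.8652, -0.5015)
n_4 = (+0.5946, +0.8040)
n_5 = (+0.2641, +0.9645)
n_6 = (-0.3343, +0.9425)
n_7 = (-0.8995, +0.4369)
  (0,1): δ = 142.01°  ·
  (0,2): δ = 122.08°  ·
  (0,3): δ = 54.48°  ·
  (0,4): δ = 29.14°  ·
  (0,5): δ = 50.31°  ·
  (0,6): δ = 85.16°  ·
  (0,7): δ = 129.72°  ·
  (1,2): δ = 160.08°  ·
  (1,3): δ = 92.47°  ·
  (1,4): δ = 8.85°  ✓
  (1,5): δ = 12.32°  ·
  (1,6): δ = 47.16°  ·
  (1,7): δ = 91.72°  ·
  (2,3): δ = 112.39°  ·
  (2,4): δ = 28.78°  ·
  (2,5): δ = 7.61°  ✓
  (2,6): δ = 27.24°  ·
  (2,7): δ = 71.80°  ·
  (3,4): δ = 96.38°  ·
  (3,5): δ = 75.21°  ·
  (3,6): δ = 40.37°  ·
  (3,7): δ = 4.19°  ✓
  (4,5): δ = 158.83°  ·
  (4,6): δ = 123.99°  ·
  (4,7): δ = 79.42°  ·
  (5,6): δ = 145.16°  ·
  (5,7): δ = 100.59°  ·
  (6,7): δ = 135.44°  ·
antipodal pairs: 3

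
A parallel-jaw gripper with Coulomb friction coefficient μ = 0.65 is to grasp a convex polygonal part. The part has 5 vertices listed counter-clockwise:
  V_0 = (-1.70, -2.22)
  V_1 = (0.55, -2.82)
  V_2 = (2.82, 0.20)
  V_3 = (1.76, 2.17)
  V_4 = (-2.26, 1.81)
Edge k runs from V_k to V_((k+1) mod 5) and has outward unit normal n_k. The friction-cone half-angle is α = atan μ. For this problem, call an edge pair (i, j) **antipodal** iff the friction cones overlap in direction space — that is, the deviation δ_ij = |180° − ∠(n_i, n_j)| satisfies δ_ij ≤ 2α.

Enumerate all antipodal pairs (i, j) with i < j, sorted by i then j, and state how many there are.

α = atan 0.65 = 33.02°;  2α = 66.05°
n_0 = (-0.2577, -0.9662)
n_1 = (+0.7994, -0.6008)
n_2 = (+0.8806, +0.4738)
n_3 = (-0.0892, +0.9960)
n_4 = (-0.9905, -0.1376)
  (0,1): δ = 112.00°  ·
  (0,2): δ = 46.79°  ✓
  (0,3): δ = 20.05°  ✓
  (0,4): δ = 112.84°  ·
  (1,2): δ = 114.79°  ·
  (1,3): δ = 47.95°  ✓
  (1,4): δ = 44.84°  ✓
  (2,3): δ = 113.17°  ·
  (2,4): δ = 20.37°  ✓
  (3,4): δ = 87.21°  ·
antipodal pairs: 5

count = 5; pairs: (0,2), (0,3), (1,3), (1,4), (2,4)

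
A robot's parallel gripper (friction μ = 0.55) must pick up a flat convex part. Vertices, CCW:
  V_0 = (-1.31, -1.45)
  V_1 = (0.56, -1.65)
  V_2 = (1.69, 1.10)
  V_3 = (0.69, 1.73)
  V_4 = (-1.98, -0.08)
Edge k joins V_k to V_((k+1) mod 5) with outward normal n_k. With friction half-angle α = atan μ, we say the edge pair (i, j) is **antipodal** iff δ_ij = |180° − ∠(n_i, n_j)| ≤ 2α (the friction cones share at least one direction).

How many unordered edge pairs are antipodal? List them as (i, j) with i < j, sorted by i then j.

count = 5; pairs: (0,2), (0,3), (1,3), (1,4), (2,4)

α = atan 0.55 = 28.81°;  2α = 57.62°
n_0 = (-0.1063, -0.9943)
n_1 = (+0.9250, -0.3801)
n_2 = (+0.5330, +0.8461)
n_3 = (-0.5611, +0.8277)
n_4 = (-0.8983, -0.4393)
  (0,1): δ = 106.23°  ·
  (0,2): δ = 26.11°  ✓
  (0,3): δ = 40.24°  ✓
  (0,4): δ = 122.17°  ·
  (1,2): δ = 99.87°  ·
  (1,3): δ = 33.53°  ✓
  (1,4): δ = 48.40°  ✓
  (2,3): δ = 113.66°  ·
  (2,4): δ = 31.73°  ✓
  (3,4): δ = 98.07°  ·
antipodal pairs: 5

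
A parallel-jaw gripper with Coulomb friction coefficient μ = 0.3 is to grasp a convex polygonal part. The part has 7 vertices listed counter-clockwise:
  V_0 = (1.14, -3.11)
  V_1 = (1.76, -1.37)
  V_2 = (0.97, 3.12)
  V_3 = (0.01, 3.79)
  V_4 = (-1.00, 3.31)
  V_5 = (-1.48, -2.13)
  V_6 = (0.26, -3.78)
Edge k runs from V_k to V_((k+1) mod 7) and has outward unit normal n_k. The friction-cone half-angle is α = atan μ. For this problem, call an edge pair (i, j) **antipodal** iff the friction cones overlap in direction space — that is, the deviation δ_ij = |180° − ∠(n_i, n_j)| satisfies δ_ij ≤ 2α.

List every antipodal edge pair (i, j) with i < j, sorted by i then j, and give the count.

α = atan 0.3 = 16.70°;  2α = 33.40°
n_0 = (+0.9420, -0.3357)
n_1 = (+0.9849, +0.1733)
n_2 = (+0.5723, +0.8200)
n_3 = (-0.4292, +0.9032)
n_4 = (-0.9961, +0.0879)
n_5 = (-0.6881, -0.7256)
n_6 = (+0.6058, -0.7956)
  (0,1): δ = 150.41°  ·
  (0,2): δ = 105.30°  ·
  (0,3): δ = 44.97°  ·
  (0,4): δ = 14.57°  ✓
  (0,5): δ = 66.13°  ·
  (0,6): δ = 146.90°  ·
  (1,2): δ = 134.89°  ·
  (1,3): δ = 74.56°  ·
  (1,4): δ = 15.02°  ✓
  (1,5): δ = 36.54°  ·
  (1,6): δ = 117.31°  ·
  (2,3): δ = 119.67°  ·
  (2,4): δ = 60.13°  ·
  (2,5): δ = 8.57°  ✓
  (2,6): δ = 72.20°  ·
  (3,4): δ = 120.46°  ·
  (3,5): δ = 68.90°  ·
  (3,6): δ = 11.87°  ✓
  (4,5): δ = 128.44°  ·
  (4,6): δ = 47.67°  ·
  (5,6): δ = 99.24°  ·
antipodal pairs: 4

count = 4; pairs: (0,4), (1,4), (2,5), (3,6)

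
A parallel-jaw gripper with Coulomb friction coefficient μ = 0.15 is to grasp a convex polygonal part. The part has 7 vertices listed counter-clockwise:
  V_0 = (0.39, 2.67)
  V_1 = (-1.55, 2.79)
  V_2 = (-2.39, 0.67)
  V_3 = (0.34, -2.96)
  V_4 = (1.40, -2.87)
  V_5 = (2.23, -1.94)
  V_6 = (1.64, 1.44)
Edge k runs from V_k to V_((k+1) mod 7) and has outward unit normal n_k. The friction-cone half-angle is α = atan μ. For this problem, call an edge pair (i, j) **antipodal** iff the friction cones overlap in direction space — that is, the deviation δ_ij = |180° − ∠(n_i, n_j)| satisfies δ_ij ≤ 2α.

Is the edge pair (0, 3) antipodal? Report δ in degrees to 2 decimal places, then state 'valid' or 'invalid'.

δ = 8.39°, valid

α = atan 0.15 = 8.53°;  2α = 17.06°
edge 0: e_0 = (-1.94, +0.12);  n_0 = (+0.0617, +0.9981)
edge 3: e_3 = (+1.06, +0.09);  n_3 = (+0.0846, -0.9964)
∠(n_0, n_3) = 171.61°
δ = |180° − 171.61°| = 8.39°
8.39° ≤ 2α = 17.06°  →  valid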